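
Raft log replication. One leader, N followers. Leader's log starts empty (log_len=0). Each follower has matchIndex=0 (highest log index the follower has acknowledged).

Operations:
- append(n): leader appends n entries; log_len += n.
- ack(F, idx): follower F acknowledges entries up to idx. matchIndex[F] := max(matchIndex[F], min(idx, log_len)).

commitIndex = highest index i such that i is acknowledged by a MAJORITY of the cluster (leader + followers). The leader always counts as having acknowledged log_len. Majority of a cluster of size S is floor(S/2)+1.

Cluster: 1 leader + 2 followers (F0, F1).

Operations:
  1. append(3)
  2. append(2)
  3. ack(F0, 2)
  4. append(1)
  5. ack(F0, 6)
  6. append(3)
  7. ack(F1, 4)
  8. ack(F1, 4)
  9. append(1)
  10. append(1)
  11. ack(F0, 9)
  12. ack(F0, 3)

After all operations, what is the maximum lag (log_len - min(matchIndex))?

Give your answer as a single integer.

Answer: 7

Derivation:
Op 1: append 3 -> log_len=3
Op 2: append 2 -> log_len=5
Op 3: F0 acks idx 2 -> match: F0=2 F1=0; commitIndex=2
Op 4: append 1 -> log_len=6
Op 5: F0 acks idx 6 -> match: F0=6 F1=0; commitIndex=6
Op 6: append 3 -> log_len=9
Op 7: F1 acks idx 4 -> match: F0=6 F1=4; commitIndex=6
Op 8: F1 acks idx 4 -> match: F0=6 F1=4; commitIndex=6
Op 9: append 1 -> log_len=10
Op 10: append 1 -> log_len=11
Op 11: F0 acks idx 9 -> match: F0=9 F1=4; commitIndex=9
Op 12: F0 acks idx 3 -> match: F0=9 F1=4; commitIndex=9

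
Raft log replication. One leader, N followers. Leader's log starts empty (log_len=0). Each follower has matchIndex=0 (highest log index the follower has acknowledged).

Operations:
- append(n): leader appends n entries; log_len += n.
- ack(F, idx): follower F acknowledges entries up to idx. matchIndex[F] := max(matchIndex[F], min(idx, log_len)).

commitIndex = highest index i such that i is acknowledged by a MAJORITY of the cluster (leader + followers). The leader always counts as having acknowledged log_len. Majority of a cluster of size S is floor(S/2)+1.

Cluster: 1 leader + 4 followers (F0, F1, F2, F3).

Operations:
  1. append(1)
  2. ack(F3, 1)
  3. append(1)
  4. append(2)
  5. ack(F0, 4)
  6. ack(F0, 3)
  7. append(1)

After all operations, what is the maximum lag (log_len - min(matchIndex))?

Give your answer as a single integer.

Op 1: append 1 -> log_len=1
Op 2: F3 acks idx 1 -> match: F0=0 F1=0 F2=0 F3=1; commitIndex=0
Op 3: append 1 -> log_len=2
Op 4: append 2 -> log_len=4
Op 5: F0 acks idx 4 -> match: F0=4 F1=0 F2=0 F3=1; commitIndex=1
Op 6: F0 acks idx 3 -> match: F0=4 F1=0 F2=0 F3=1; commitIndex=1
Op 7: append 1 -> log_len=5

Answer: 5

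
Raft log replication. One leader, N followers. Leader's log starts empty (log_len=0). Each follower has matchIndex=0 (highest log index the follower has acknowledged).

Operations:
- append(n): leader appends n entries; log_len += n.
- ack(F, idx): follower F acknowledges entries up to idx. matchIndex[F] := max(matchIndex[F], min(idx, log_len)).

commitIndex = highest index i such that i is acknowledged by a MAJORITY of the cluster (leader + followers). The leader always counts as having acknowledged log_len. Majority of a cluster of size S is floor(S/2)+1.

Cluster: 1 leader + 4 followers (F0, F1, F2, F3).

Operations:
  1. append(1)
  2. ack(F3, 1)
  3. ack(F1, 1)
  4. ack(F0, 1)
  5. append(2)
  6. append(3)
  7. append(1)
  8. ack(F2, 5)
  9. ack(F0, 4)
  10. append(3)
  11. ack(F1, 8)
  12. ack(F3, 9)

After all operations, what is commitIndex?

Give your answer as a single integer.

Answer: 8

Derivation:
Op 1: append 1 -> log_len=1
Op 2: F3 acks idx 1 -> match: F0=0 F1=0 F2=0 F3=1; commitIndex=0
Op 3: F1 acks idx 1 -> match: F0=0 F1=1 F2=0 F3=1; commitIndex=1
Op 4: F0 acks idx 1 -> match: F0=1 F1=1 F2=0 F3=1; commitIndex=1
Op 5: append 2 -> log_len=3
Op 6: append 3 -> log_len=6
Op 7: append 1 -> log_len=7
Op 8: F2 acks idx 5 -> match: F0=1 F1=1 F2=5 F3=1; commitIndex=1
Op 9: F0 acks idx 4 -> match: F0=4 F1=1 F2=5 F3=1; commitIndex=4
Op 10: append 3 -> log_len=10
Op 11: F1 acks idx 8 -> match: F0=4 F1=8 F2=5 F3=1; commitIndex=5
Op 12: F3 acks idx 9 -> match: F0=4 F1=8 F2=5 F3=9; commitIndex=8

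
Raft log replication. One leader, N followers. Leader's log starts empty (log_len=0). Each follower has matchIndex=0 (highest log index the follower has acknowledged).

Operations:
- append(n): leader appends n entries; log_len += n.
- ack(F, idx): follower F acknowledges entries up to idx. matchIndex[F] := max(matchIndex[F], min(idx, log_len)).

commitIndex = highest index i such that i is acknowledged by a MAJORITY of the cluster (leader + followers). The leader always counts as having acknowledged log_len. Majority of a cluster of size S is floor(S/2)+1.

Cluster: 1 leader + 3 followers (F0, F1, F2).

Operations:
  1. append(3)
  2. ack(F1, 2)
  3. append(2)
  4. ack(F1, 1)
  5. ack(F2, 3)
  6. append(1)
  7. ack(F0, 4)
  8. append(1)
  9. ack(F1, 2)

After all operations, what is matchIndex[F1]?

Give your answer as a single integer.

Answer: 2

Derivation:
Op 1: append 3 -> log_len=3
Op 2: F1 acks idx 2 -> match: F0=0 F1=2 F2=0; commitIndex=0
Op 3: append 2 -> log_len=5
Op 4: F1 acks idx 1 -> match: F0=0 F1=2 F2=0; commitIndex=0
Op 5: F2 acks idx 3 -> match: F0=0 F1=2 F2=3; commitIndex=2
Op 6: append 1 -> log_len=6
Op 7: F0 acks idx 4 -> match: F0=4 F1=2 F2=3; commitIndex=3
Op 8: append 1 -> log_len=7
Op 9: F1 acks idx 2 -> match: F0=4 F1=2 F2=3; commitIndex=3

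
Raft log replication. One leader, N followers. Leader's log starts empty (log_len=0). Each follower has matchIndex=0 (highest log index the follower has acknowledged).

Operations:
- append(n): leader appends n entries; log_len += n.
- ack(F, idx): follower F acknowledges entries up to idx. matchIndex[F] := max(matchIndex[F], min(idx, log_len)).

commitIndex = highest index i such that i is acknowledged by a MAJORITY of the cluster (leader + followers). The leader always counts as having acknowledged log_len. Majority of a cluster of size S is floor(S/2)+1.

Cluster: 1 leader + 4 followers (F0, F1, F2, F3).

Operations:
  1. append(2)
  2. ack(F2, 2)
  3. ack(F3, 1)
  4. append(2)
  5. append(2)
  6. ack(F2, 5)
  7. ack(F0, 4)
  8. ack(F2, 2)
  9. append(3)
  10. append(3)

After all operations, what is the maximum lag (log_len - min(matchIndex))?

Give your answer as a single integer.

Op 1: append 2 -> log_len=2
Op 2: F2 acks idx 2 -> match: F0=0 F1=0 F2=2 F3=0; commitIndex=0
Op 3: F3 acks idx 1 -> match: F0=0 F1=0 F2=2 F3=1; commitIndex=1
Op 4: append 2 -> log_len=4
Op 5: append 2 -> log_len=6
Op 6: F2 acks idx 5 -> match: F0=0 F1=0 F2=5 F3=1; commitIndex=1
Op 7: F0 acks idx 4 -> match: F0=4 F1=0 F2=5 F3=1; commitIndex=4
Op 8: F2 acks idx 2 -> match: F0=4 F1=0 F2=5 F3=1; commitIndex=4
Op 9: append 3 -> log_len=9
Op 10: append 3 -> log_len=12

Answer: 12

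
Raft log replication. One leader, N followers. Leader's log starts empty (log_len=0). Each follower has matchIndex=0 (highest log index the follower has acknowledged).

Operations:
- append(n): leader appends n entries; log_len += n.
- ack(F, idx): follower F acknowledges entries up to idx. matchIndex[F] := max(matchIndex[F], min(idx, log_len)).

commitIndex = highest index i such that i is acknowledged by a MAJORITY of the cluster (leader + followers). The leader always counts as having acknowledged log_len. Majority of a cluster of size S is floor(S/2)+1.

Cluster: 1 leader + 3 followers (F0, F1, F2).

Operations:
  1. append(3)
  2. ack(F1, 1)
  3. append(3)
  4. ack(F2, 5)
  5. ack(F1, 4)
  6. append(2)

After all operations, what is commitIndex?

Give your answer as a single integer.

Answer: 4

Derivation:
Op 1: append 3 -> log_len=3
Op 2: F1 acks idx 1 -> match: F0=0 F1=1 F2=0; commitIndex=0
Op 3: append 3 -> log_len=6
Op 4: F2 acks idx 5 -> match: F0=0 F1=1 F2=5; commitIndex=1
Op 5: F1 acks idx 4 -> match: F0=0 F1=4 F2=5; commitIndex=4
Op 6: append 2 -> log_len=8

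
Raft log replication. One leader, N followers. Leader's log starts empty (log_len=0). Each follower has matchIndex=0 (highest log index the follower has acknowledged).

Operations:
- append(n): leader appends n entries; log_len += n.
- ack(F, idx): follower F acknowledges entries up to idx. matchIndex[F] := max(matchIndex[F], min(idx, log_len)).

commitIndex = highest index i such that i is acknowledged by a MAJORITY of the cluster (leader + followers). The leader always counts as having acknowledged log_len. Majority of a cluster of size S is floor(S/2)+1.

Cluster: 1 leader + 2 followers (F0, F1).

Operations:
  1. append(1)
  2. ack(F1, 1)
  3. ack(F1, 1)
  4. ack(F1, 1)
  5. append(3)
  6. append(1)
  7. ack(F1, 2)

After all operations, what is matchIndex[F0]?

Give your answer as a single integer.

Answer: 0

Derivation:
Op 1: append 1 -> log_len=1
Op 2: F1 acks idx 1 -> match: F0=0 F1=1; commitIndex=1
Op 3: F1 acks idx 1 -> match: F0=0 F1=1; commitIndex=1
Op 4: F1 acks idx 1 -> match: F0=0 F1=1; commitIndex=1
Op 5: append 3 -> log_len=4
Op 6: append 1 -> log_len=5
Op 7: F1 acks idx 2 -> match: F0=0 F1=2; commitIndex=2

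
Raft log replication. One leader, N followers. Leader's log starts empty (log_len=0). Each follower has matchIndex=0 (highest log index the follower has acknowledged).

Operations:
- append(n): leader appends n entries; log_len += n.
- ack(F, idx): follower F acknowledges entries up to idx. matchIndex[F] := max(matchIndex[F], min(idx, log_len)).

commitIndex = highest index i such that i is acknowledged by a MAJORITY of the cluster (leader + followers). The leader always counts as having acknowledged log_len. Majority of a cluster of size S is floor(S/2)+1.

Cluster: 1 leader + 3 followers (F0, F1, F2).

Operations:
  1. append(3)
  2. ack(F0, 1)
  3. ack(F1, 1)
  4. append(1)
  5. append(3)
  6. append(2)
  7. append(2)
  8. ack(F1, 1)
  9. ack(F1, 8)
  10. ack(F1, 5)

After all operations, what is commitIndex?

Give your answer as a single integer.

Answer: 1

Derivation:
Op 1: append 3 -> log_len=3
Op 2: F0 acks idx 1 -> match: F0=1 F1=0 F2=0; commitIndex=0
Op 3: F1 acks idx 1 -> match: F0=1 F1=1 F2=0; commitIndex=1
Op 4: append 1 -> log_len=4
Op 5: append 3 -> log_len=7
Op 6: append 2 -> log_len=9
Op 7: append 2 -> log_len=11
Op 8: F1 acks idx 1 -> match: F0=1 F1=1 F2=0; commitIndex=1
Op 9: F1 acks idx 8 -> match: F0=1 F1=8 F2=0; commitIndex=1
Op 10: F1 acks idx 5 -> match: F0=1 F1=8 F2=0; commitIndex=1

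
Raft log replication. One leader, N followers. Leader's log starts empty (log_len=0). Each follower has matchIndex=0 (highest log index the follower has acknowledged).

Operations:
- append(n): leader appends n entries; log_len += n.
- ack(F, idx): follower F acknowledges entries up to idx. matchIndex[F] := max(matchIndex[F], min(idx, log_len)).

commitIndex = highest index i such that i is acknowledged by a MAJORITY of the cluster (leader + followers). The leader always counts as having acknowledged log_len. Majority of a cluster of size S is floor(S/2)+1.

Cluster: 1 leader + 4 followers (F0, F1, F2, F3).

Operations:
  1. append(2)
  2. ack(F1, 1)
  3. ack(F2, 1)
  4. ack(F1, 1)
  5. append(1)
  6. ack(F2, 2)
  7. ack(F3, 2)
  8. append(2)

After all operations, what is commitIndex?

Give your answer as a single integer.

Op 1: append 2 -> log_len=2
Op 2: F1 acks idx 1 -> match: F0=0 F1=1 F2=0 F3=0; commitIndex=0
Op 3: F2 acks idx 1 -> match: F0=0 F1=1 F2=1 F3=0; commitIndex=1
Op 4: F1 acks idx 1 -> match: F0=0 F1=1 F2=1 F3=0; commitIndex=1
Op 5: append 1 -> log_len=3
Op 6: F2 acks idx 2 -> match: F0=0 F1=1 F2=2 F3=0; commitIndex=1
Op 7: F3 acks idx 2 -> match: F0=0 F1=1 F2=2 F3=2; commitIndex=2
Op 8: append 2 -> log_len=5

Answer: 2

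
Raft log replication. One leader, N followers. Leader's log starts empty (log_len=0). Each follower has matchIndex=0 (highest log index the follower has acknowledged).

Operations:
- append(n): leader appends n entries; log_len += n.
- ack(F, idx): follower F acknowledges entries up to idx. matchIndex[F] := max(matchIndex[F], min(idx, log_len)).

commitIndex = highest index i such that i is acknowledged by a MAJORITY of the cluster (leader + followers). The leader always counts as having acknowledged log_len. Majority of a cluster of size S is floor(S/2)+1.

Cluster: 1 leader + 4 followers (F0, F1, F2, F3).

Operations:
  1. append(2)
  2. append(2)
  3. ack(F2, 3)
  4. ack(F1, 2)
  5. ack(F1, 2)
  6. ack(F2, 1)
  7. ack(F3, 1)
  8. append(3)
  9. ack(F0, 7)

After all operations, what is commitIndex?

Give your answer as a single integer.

Op 1: append 2 -> log_len=2
Op 2: append 2 -> log_len=4
Op 3: F2 acks idx 3 -> match: F0=0 F1=0 F2=3 F3=0; commitIndex=0
Op 4: F1 acks idx 2 -> match: F0=0 F1=2 F2=3 F3=0; commitIndex=2
Op 5: F1 acks idx 2 -> match: F0=0 F1=2 F2=3 F3=0; commitIndex=2
Op 6: F2 acks idx 1 -> match: F0=0 F1=2 F2=3 F3=0; commitIndex=2
Op 7: F3 acks idx 1 -> match: F0=0 F1=2 F2=3 F3=1; commitIndex=2
Op 8: append 3 -> log_len=7
Op 9: F0 acks idx 7 -> match: F0=7 F1=2 F2=3 F3=1; commitIndex=3

Answer: 3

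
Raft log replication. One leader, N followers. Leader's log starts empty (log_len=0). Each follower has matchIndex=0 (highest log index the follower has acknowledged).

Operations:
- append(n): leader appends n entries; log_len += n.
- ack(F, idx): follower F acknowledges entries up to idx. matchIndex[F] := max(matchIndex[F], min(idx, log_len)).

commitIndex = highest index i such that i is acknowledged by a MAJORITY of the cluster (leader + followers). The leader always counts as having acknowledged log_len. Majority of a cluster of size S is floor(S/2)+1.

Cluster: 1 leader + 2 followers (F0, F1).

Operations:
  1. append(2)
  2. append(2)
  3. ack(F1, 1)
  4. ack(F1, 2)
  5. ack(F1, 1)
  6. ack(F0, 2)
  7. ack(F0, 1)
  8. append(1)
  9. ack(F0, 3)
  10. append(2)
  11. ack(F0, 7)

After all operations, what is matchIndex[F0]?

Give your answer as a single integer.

Op 1: append 2 -> log_len=2
Op 2: append 2 -> log_len=4
Op 3: F1 acks idx 1 -> match: F0=0 F1=1; commitIndex=1
Op 4: F1 acks idx 2 -> match: F0=0 F1=2; commitIndex=2
Op 5: F1 acks idx 1 -> match: F0=0 F1=2; commitIndex=2
Op 6: F0 acks idx 2 -> match: F0=2 F1=2; commitIndex=2
Op 7: F0 acks idx 1 -> match: F0=2 F1=2; commitIndex=2
Op 8: append 1 -> log_len=5
Op 9: F0 acks idx 3 -> match: F0=3 F1=2; commitIndex=3
Op 10: append 2 -> log_len=7
Op 11: F0 acks idx 7 -> match: F0=7 F1=2; commitIndex=7

Answer: 7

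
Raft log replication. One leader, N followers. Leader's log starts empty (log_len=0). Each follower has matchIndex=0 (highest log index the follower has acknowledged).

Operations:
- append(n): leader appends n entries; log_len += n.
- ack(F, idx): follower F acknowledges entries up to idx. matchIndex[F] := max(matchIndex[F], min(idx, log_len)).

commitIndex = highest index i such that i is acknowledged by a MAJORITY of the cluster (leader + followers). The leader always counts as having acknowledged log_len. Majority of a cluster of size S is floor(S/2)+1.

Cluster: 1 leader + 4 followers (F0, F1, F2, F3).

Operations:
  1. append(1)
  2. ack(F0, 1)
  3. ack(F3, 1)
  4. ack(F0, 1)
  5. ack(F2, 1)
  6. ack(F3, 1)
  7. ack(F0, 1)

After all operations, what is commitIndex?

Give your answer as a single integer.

Op 1: append 1 -> log_len=1
Op 2: F0 acks idx 1 -> match: F0=1 F1=0 F2=0 F3=0; commitIndex=0
Op 3: F3 acks idx 1 -> match: F0=1 F1=0 F2=0 F3=1; commitIndex=1
Op 4: F0 acks idx 1 -> match: F0=1 F1=0 F2=0 F3=1; commitIndex=1
Op 5: F2 acks idx 1 -> match: F0=1 F1=0 F2=1 F3=1; commitIndex=1
Op 6: F3 acks idx 1 -> match: F0=1 F1=0 F2=1 F3=1; commitIndex=1
Op 7: F0 acks idx 1 -> match: F0=1 F1=0 F2=1 F3=1; commitIndex=1

Answer: 1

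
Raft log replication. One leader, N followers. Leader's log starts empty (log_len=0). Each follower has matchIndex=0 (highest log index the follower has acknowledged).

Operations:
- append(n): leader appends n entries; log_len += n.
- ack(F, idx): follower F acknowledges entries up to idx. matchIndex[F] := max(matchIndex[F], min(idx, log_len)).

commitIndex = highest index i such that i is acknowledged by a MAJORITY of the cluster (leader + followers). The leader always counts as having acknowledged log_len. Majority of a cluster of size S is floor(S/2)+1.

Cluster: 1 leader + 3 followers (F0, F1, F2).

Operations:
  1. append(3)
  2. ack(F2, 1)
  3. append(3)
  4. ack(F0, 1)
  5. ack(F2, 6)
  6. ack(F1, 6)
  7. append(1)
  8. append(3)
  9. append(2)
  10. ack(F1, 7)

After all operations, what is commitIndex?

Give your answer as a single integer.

Op 1: append 3 -> log_len=3
Op 2: F2 acks idx 1 -> match: F0=0 F1=0 F2=1; commitIndex=0
Op 3: append 3 -> log_len=6
Op 4: F0 acks idx 1 -> match: F0=1 F1=0 F2=1; commitIndex=1
Op 5: F2 acks idx 6 -> match: F0=1 F1=0 F2=6; commitIndex=1
Op 6: F1 acks idx 6 -> match: F0=1 F1=6 F2=6; commitIndex=6
Op 7: append 1 -> log_len=7
Op 8: append 3 -> log_len=10
Op 9: append 2 -> log_len=12
Op 10: F1 acks idx 7 -> match: F0=1 F1=7 F2=6; commitIndex=6

Answer: 6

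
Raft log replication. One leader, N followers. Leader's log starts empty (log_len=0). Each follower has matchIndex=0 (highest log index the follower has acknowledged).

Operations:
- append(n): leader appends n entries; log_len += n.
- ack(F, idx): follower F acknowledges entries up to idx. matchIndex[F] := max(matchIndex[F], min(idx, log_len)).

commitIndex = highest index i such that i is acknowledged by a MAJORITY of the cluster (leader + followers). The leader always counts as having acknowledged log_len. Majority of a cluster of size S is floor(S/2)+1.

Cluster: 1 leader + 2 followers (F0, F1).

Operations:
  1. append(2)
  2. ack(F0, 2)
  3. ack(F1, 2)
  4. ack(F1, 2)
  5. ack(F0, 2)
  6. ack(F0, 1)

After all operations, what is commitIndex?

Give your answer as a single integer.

Op 1: append 2 -> log_len=2
Op 2: F0 acks idx 2 -> match: F0=2 F1=0; commitIndex=2
Op 3: F1 acks idx 2 -> match: F0=2 F1=2; commitIndex=2
Op 4: F1 acks idx 2 -> match: F0=2 F1=2; commitIndex=2
Op 5: F0 acks idx 2 -> match: F0=2 F1=2; commitIndex=2
Op 6: F0 acks idx 1 -> match: F0=2 F1=2; commitIndex=2

Answer: 2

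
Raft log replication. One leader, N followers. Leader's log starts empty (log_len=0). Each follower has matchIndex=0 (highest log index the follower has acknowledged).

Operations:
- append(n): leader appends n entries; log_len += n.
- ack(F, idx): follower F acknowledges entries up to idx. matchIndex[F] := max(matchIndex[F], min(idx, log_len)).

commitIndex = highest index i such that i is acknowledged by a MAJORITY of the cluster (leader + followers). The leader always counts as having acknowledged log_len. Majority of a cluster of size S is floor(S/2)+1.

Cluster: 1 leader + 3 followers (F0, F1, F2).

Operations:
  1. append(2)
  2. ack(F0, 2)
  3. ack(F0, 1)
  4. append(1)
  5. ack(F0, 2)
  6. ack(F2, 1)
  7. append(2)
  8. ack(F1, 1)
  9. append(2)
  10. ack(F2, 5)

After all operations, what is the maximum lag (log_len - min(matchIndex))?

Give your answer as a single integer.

Op 1: append 2 -> log_len=2
Op 2: F0 acks idx 2 -> match: F0=2 F1=0 F2=0; commitIndex=0
Op 3: F0 acks idx 1 -> match: F0=2 F1=0 F2=0; commitIndex=0
Op 4: append 1 -> log_len=3
Op 5: F0 acks idx 2 -> match: F0=2 F1=0 F2=0; commitIndex=0
Op 6: F2 acks idx 1 -> match: F0=2 F1=0 F2=1; commitIndex=1
Op 7: append 2 -> log_len=5
Op 8: F1 acks idx 1 -> match: F0=2 F1=1 F2=1; commitIndex=1
Op 9: append 2 -> log_len=7
Op 10: F2 acks idx 5 -> match: F0=2 F1=1 F2=5; commitIndex=2

Answer: 6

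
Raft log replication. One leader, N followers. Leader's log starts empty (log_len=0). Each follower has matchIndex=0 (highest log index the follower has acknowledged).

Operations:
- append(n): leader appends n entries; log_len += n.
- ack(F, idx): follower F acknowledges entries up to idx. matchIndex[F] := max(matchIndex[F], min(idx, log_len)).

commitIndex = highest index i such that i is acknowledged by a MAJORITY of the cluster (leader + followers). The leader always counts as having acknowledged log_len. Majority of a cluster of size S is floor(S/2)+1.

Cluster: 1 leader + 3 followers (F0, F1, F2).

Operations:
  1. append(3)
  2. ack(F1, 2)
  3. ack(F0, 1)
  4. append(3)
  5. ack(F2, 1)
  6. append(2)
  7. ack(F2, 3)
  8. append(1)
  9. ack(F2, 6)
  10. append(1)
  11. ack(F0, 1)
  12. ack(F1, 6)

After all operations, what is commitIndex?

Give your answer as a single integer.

Op 1: append 3 -> log_len=3
Op 2: F1 acks idx 2 -> match: F0=0 F1=2 F2=0; commitIndex=0
Op 3: F0 acks idx 1 -> match: F0=1 F1=2 F2=0; commitIndex=1
Op 4: append 3 -> log_len=6
Op 5: F2 acks idx 1 -> match: F0=1 F1=2 F2=1; commitIndex=1
Op 6: append 2 -> log_len=8
Op 7: F2 acks idx 3 -> match: F0=1 F1=2 F2=3; commitIndex=2
Op 8: append 1 -> log_len=9
Op 9: F2 acks idx 6 -> match: F0=1 F1=2 F2=6; commitIndex=2
Op 10: append 1 -> log_len=10
Op 11: F0 acks idx 1 -> match: F0=1 F1=2 F2=6; commitIndex=2
Op 12: F1 acks idx 6 -> match: F0=1 F1=6 F2=6; commitIndex=6

Answer: 6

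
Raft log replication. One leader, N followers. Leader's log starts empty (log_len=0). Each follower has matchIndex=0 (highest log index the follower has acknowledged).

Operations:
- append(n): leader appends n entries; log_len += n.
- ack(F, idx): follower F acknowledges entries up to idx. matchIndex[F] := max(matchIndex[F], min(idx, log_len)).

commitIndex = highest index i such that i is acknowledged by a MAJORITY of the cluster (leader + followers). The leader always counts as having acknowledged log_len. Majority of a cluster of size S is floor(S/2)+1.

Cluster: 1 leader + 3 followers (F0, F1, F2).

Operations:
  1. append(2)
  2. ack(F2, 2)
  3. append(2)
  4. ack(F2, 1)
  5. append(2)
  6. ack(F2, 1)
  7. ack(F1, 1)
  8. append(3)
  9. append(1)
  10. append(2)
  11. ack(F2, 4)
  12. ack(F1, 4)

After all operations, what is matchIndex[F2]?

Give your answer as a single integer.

Op 1: append 2 -> log_len=2
Op 2: F2 acks idx 2 -> match: F0=0 F1=0 F2=2; commitIndex=0
Op 3: append 2 -> log_len=4
Op 4: F2 acks idx 1 -> match: F0=0 F1=0 F2=2; commitIndex=0
Op 5: append 2 -> log_len=6
Op 6: F2 acks idx 1 -> match: F0=0 F1=0 F2=2; commitIndex=0
Op 7: F1 acks idx 1 -> match: F0=0 F1=1 F2=2; commitIndex=1
Op 8: append 3 -> log_len=9
Op 9: append 1 -> log_len=10
Op 10: append 2 -> log_len=12
Op 11: F2 acks idx 4 -> match: F0=0 F1=1 F2=4; commitIndex=1
Op 12: F1 acks idx 4 -> match: F0=0 F1=4 F2=4; commitIndex=4

Answer: 4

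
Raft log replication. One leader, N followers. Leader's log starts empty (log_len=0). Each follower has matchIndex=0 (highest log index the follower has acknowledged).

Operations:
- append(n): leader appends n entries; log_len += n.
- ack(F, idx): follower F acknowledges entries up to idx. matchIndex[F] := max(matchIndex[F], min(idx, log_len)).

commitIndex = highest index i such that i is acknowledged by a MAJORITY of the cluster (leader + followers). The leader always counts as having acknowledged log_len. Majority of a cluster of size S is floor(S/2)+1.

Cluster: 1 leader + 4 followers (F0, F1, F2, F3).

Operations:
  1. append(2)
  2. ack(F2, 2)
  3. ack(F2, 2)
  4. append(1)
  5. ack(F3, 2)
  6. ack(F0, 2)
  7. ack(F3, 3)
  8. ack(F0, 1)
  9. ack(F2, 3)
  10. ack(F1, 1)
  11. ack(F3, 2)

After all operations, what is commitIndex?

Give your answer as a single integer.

Answer: 3

Derivation:
Op 1: append 2 -> log_len=2
Op 2: F2 acks idx 2 -> match: F0=0 F1=0 F2=2 F3=0; commitIndex=0
Op 3: F2 acks idx 2 -> match: F0=0 F1=0 F2=2 F3=0; commitIndex=0
Op 4: append 1 -> log_len=3
Op 5: F3 acks idx 2 -> match: F0=0 F1=0 F2=2 F3=2; commitIndex=2
Op 6: F0 acks idx 2 -> match: F0=2 F1=0 F2=2 F3=2; commitIndex=2
Op 7: F3 acks idx 3 -> match: F0=2 F1=0 F2=2 F3=3; commitIndex=2
Op 8: F0 acks idx 1 -> match: F0=2 F1=0 F2=2 F3=3; commitIndex=2
Op 9: F2 acks idx 3 -> match: F0=2 F1=0 F2=3 F3=3; commitIndex=3
Op 10: F1 acks idx 1 -> match: F0=2 F1=1 F2=3 F3=3; commitIndex=3
Op 11: F3 acks idx 2 -> match: F0=2 F1=1 F2=3 F3=3; commitIndex=3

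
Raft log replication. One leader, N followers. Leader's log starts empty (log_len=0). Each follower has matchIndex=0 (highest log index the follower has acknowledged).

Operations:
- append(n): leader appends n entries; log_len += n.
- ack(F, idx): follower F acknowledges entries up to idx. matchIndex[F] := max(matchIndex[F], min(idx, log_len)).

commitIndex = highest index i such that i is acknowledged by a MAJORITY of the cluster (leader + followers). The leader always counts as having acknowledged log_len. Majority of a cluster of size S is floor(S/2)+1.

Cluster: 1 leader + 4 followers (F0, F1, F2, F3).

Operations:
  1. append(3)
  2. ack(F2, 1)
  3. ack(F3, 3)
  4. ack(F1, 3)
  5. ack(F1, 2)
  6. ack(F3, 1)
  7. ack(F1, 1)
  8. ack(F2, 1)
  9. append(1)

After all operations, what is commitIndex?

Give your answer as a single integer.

Answer: 3

Derivation:
Op 1: append 3 -> log_len=3
Op 2: F2 acks idx 1 -> match: F0=0 F1=0 F2=1 F3=0; commitIndex=0
Op 3: F3 acks idx 3 -> match: F0=0 F1=0 F2=1 F3=3; commitIndex=1
Op 4: F1 acks idx 3 -> match: F0=0 F1=3 F2=1 F3=3; commitIndex=3
Op 5: F1 acks idx 2 -> match: F0=0 F1=3 F2=1 F3=3; commitIndex=3
Op 6: F3 acks idx 1 -> match: F0=0 F1=3 F2=1 F3=3; commitIndex=3
Op 7: F1 acks idx 1 -> match: F0=0 F1=3 F2=1 F3=3; commitIndex=3
Op 8: F2 acks idx 1 -> match: F0=0 F1=3 F2=1 F3=3; commitIndex=3
Op 9: append 1 -> log_len=4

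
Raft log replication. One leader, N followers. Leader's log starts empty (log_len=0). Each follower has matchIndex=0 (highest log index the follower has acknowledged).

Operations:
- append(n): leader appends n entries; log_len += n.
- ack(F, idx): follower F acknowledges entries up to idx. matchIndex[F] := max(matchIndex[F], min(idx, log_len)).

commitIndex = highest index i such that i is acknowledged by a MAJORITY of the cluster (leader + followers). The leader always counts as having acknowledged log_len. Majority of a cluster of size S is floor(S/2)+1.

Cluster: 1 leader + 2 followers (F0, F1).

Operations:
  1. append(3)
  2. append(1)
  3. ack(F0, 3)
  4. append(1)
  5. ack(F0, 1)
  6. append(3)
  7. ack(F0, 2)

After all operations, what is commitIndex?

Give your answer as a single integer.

Op 1: append 3 -> log_len=3
Op 2: append 1 -> log_len=4
Op 3: F0 acks idx 3 -> match: F0=3 F1=0; commitIndex=3
Op 4: append 1 -> log_len=5
Op 5: F0 acks idx 1 -> match: F0=3 F1=0; commitIndex=3
Op 6: append 3 -> log_len=8
Op 7: F0 acks idx 2 -> match: F0=3 F1=0; commitIndex=3

Answer: 3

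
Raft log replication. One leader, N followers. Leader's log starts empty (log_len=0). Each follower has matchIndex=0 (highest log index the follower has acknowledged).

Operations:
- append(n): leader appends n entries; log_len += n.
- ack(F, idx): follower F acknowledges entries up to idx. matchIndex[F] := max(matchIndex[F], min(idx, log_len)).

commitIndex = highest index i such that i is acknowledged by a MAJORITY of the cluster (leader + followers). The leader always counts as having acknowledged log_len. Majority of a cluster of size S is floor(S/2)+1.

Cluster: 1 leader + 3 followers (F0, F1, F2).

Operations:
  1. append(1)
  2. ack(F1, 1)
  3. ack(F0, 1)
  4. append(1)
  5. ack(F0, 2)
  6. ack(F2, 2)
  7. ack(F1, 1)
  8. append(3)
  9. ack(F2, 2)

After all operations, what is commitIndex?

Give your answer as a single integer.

Op 1: append 1 -> log_len=1
Op 2: F1 acks idx 1 -> match: F0=0 F1=1 F2=0; commitIndex=0
Op 3: F0 acks idx 1 -> match: F0=1 F1=1 F2=0; commitIndex=1
Op 4: append 1 -> log_len=2
Op 5: F0 acks idx 2 -> match: F0=2 F1=1 F2=0; commitIndex=1
Op 6: F2 acks idx 2 -> match: F0=2 F1=1 F2=2; commitIndex=2
Op 7: F1 acks idx 1 -> match: F0=2 F1=1 F2=2; commitIndex=2
Op 8: append 3 -> log_len=5
Op 9: F2 acks idx 2 -> match: F0=2 F1=1 F2=2; commitIndex=2

Answer: 2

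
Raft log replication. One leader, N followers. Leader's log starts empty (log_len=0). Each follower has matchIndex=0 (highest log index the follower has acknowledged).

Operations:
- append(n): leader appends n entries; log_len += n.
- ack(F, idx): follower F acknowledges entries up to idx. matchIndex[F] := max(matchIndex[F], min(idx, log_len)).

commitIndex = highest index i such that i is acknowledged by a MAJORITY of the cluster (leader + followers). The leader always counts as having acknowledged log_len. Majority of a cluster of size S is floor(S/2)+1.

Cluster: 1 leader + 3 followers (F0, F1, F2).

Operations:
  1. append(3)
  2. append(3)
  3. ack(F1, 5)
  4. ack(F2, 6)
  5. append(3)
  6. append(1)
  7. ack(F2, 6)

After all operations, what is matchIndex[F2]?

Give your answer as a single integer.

Answer: 6

Derivation:
Op 1: append 3 -> log_len=3
Op 2: append 3 -> log_len=6
Op 3: F1 acks idx 5 -> match: F0=0 F1=5 F2=0; commitIndex=0
Op 4: F2 acks idx 6 -> match: F0=0 F1=5 F2=6; commitIndex=5
Op 5: append 3 -> log_len=9
Op 6: append 1 -> log_len=10
Op 7: F2 acks idx 6 -> match: F0=0 F1=5 F2=6; commitIndex=5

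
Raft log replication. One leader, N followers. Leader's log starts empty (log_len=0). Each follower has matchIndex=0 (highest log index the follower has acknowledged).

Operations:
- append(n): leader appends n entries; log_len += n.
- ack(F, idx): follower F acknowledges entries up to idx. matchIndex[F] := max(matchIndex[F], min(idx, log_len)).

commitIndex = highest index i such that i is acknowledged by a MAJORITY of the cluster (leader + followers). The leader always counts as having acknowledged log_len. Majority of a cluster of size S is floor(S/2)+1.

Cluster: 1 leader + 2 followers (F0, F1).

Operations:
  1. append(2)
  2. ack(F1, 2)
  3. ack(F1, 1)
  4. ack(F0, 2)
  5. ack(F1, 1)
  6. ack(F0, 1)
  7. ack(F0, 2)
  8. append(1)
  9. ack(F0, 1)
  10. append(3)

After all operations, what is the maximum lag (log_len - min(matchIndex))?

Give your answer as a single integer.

Op 1: append 2 -> log_len=2
Op 2: F1 acks idx 2 -> match: F0=0 F1=2; commitIndex=2
Op 3: F1 acks idx 1 -> match: F0=0 F1=2; commitIndex=2
Op 4: F0 acks idx 2 -> match: F0=2 F1=2; commitIndex=2
Op 5: F1 acks idx 1 -> match: F0=2 F1=2; commitIndex=2
Op 6: F0 acks idx 1 -> match: F0=2 F1=2; commitIndex=2
Op 7: F0 acks idx 2 -> match: F0=2 F1=2; commitIndex=2
Op 8: append 1 -> log_len=3
Op 9: F0 acks idx 1 -> match: F0=2 F1=2; commitIndex=2
Op 10: append 3 -> log_len=6

Answer: 4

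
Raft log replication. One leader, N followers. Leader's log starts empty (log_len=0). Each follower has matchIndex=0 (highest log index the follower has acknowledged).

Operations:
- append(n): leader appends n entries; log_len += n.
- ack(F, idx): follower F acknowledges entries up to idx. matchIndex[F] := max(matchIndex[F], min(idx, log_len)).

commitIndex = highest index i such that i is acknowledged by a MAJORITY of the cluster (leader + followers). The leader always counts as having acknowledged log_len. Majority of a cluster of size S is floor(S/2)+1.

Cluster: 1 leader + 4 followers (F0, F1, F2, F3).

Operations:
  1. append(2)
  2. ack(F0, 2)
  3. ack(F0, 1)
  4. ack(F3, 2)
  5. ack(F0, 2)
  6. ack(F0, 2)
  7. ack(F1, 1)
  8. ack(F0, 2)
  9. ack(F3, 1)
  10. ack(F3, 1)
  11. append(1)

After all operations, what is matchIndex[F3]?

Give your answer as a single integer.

Op 1: append 2 -> log_len=2
Op 2: F0 acks idx 2 -> match: F0=2 F1=0 F2=0 F3=0; commitIndex=0
Op 3: F0 acks idx 1 -> match: F0=2 F1=0 F2=0 F3=0; commitIndex=0
Op 4: F3 acks idx 2 -> match: F0=2 F1=0 F2=0 F3=2; commitIndex=2
Op 5: F0 acks idx 2 -> match: F0=2 F1=0 F2=0 F3=2; commitIndex=2
Op 6: F0 acks idx 2 -> match: F0=2 F1=0 F2=0 F3=2; commitIndex=2
Op 7: F1 acks idx 1 -> match: F0=2 F1=1 F2=0 F3=2; commitIndex=2
Op 8: F0 acks idx 2 -> match: F0=2 F1=1 F2=0 F3=2; commitIndex=2
Op 9: F3 acks idx 1 -> match: F0=2 F1=1 F2=0 F3=2; commitIndex=2
Op 10: F3 acks idx 1 -> match: F0=2 F1=1 F2=0 F3=2; commitIndex=2
Op 11: append 1 -> log_len=3

Answer: 2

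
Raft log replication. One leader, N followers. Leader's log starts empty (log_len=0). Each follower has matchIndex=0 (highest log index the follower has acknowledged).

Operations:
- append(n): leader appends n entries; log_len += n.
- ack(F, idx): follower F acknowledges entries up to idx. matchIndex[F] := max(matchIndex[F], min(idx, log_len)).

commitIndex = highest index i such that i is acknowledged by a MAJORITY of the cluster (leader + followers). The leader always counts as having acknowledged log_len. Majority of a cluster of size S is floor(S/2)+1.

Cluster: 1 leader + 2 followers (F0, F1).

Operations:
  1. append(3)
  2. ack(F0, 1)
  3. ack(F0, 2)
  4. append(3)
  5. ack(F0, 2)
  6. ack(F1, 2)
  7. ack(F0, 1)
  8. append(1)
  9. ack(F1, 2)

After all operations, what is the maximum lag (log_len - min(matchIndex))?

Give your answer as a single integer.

Answer: 5

Derivation:
Op 1: append 3 -> log_len=3
Op 2: F0 acks idx 1 -> match: F0=1 F1=0; commitIndex=1
Op 3: F0 acks idx 2 -> match: F0=2 F1=0; commitIndex=2
Op 4: append 3 -> log_len=6
Op 5: F0 acks idx 2 -> match: F0=2 F1=0; commitIndex=2
Op 6: F1 acks idx 2 -> match: F0=2 F1=2; commitIndex=2
Op 7: F0 acks idx 1 -> match: F0=2 F1=2; commitIndex=2
Op 8: append 1 -> log_len=7
Op 9: F1 acks idx 2 -> match: F0=2 F1=2; commitIndex=2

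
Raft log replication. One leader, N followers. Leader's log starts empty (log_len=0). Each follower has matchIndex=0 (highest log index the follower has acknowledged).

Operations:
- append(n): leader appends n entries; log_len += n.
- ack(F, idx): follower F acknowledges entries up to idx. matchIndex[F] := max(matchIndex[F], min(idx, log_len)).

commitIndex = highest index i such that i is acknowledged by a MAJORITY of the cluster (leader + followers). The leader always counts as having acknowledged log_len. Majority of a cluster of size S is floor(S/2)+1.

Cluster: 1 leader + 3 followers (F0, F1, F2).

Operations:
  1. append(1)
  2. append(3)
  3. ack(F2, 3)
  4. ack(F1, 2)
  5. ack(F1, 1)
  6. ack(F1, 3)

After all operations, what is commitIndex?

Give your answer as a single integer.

Answer: 3

Derivation:
Op 1: append 1 -> log_len=1
Op 2: append 3 -> log_len=4
Op 3: F2 acks idx 3 -> match: F0=0 F1=0 F2=3; commitIndex=0
Op 4: F1 acks idx 2 -> match: F0=0 F1=2 F2=3; commitIndex=2
Op 5: F1 acks idx 1 -> match: F0=0 F1=2 F2=3; commitIndex=2
Op 6: F1 acks idx 3 -> match: F0=0 F1=3 F2=3; commitIndex=3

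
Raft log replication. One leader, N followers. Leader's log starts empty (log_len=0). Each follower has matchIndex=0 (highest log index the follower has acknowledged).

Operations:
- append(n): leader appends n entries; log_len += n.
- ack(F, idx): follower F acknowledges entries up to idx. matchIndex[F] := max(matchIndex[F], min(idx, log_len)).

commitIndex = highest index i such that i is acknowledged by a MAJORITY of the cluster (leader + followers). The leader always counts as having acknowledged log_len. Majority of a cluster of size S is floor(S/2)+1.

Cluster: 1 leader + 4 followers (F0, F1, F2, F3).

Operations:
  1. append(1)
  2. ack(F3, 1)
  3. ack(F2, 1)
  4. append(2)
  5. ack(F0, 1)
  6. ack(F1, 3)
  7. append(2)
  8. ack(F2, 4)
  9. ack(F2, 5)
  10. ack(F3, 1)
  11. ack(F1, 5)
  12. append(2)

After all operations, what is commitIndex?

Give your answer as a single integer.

Answer: 5

Derivation:
Op 1: append 1 -> log_len=1
Op 2: F3 acks idx 1 -> match: F0=0 F1=0 F2=0 F3=1; commitIndex=0
Op 3: F2 acks idx 1 -> match: F0=0 F1=0 F2=1 F3=1; commitIndex=1
Op 4: append 2 -> log_len=3
Op 5: F0 acks idx 1 -> match: F0=1 F1=0 F2=1 F3=1; commitIndex=1
Op 6: F1 acks idx 3 -> match: F0=1 F1=3 F2=1 F3=1; commitIndex=1
Op 7: append 2 -> log_len=5
Op 8: F2 acks idx 4 -> match: F0=1 F1=3 F2=4 F3=1; commitIndex=3
Op 9: F2 acks idx 5 -> match: F0=1 F1=3 F2=5 F3=1; commitIndex=3
Op 10: F3 acks idx 1 -> match: F0=1 F1=3 F2=5 F3=1; commitIndex=3
Op 11: F1 acks idx 5 -> match: F0=1 F1=5 F2=5 F3=1; commitIndex=5
Op 12: append 2 -> log_len=7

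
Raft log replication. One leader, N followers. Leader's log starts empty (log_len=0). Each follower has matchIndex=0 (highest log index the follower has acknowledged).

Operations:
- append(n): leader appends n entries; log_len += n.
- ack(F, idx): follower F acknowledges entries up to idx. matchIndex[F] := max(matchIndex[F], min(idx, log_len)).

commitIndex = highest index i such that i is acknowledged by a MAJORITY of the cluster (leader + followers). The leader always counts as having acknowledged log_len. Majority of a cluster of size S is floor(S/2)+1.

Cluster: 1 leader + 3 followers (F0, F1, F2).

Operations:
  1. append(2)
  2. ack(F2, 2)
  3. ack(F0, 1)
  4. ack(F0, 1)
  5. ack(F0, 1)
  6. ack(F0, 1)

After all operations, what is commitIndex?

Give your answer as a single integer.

Op 1: append 2 -> log_len=2
Op 2: F2 acks idx 2 -> match: F0=0 F1=0 F2=2; commitIndex=0
Op 3: F0 acks idx 1 -> match: F0=1 F1=0 F2=2; commitIndex=1
Op 4: F0 acks idx 1 -> match: F0=1 F1=0 F2=2; commitIndex=1
Op 5: F0 acks idx 1 -> match: F0=1 F1=0 F2=2; commitIndex=1
Op 6: F0 acks idx 1 -> match: F0=1 F1=0 F2=2; commitIndex=1

Answer: 1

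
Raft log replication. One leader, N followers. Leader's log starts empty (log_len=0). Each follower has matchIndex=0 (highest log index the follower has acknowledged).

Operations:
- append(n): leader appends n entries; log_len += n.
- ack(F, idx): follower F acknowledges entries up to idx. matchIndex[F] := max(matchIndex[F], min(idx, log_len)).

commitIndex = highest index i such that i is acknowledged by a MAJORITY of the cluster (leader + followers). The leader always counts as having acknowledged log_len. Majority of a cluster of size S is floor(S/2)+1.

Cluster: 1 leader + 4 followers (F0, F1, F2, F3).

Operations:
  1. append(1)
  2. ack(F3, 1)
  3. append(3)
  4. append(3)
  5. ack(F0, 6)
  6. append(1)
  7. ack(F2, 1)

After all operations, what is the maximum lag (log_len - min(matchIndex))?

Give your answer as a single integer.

Answer: 8

Derivation:
Op 1: append 1 -> log_len=1
Op 2: F3 acks idx 1 -> match: F0=0 F1=0 F2=0 F3=1; commitIndex=0
Op 3: append 3 -> log_len=4
Op 4: append 3 -> log_len=7
Op 5: F0 acks idx 6 -> match: F0=6 F1=0 F2=0 F3=1; commitIndex=1
Op 6: append 1 -> log_len=8
Op 7: F2 acks idx 1 -> match: F0=6 F1=0 F2=1 F3=1; commitIndex=1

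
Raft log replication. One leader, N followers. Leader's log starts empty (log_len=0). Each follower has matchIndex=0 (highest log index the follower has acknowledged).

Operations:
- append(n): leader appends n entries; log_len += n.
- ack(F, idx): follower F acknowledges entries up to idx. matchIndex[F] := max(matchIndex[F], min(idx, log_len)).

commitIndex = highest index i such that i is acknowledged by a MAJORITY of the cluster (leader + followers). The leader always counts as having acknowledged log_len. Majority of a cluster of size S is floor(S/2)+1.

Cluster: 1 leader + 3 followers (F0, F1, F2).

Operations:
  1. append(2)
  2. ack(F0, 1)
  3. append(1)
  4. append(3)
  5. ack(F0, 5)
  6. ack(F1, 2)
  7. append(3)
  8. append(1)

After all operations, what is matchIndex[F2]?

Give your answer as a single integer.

Op 1: append 2 -> log_len=2
Op 2: F0 acks idx 1 -> match: F0=1 F1=0 F2=0; commitIndex=0
Op 3: append 1 -> log_len=3
Op 4: append 3 -> log_len=6
Op 5: F0 acks idx 5 -> match: F0=5 F1=0 F2=0; commitIndex=0
Op 6: F1 acks idx 2 -> match: F0=5 F1=2 F2=0; commitIndex=2
Op 7: append 3 -> log_len=9
Op 8: append 1 -> log_len=10

Answer: 0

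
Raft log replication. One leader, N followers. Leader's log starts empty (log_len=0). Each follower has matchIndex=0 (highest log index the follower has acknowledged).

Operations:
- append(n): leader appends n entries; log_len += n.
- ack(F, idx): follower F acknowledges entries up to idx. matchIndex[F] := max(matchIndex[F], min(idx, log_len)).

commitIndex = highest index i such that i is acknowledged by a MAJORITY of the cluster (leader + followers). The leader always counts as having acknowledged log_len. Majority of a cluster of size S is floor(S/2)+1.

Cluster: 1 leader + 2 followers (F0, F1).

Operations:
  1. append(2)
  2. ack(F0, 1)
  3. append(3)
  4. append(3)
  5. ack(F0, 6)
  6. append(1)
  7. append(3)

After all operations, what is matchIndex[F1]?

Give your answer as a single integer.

Answer: 0

Derivation:
Op 1: append 2 -> log_len=2
Op 2: F0 acks idx 1 -> match: F0=1 F1=0; commitIndex=1
Op 3: append 3 -> log_len=5
Op 4: append 3 -> log_len=8
Op 5: F0 acks idx 6 -> match: F0=6 F1=0; commitIndex=6
Op 6: append 1 -> log_len=9
Op 7: append 3 -> log_len=12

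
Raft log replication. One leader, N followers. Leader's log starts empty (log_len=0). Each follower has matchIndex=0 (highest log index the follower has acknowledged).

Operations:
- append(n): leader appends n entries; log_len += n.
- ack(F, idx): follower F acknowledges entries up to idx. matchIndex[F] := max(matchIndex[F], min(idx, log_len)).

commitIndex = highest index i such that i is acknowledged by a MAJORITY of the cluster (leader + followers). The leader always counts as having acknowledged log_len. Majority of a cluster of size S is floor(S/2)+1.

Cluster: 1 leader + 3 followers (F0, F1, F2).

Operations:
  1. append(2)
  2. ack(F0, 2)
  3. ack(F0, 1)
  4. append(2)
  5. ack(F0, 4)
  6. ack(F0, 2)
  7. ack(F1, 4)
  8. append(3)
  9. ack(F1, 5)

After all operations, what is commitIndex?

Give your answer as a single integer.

Op 1: append 2 -> log_len=2
Op 2: F0 acks idx 2 -> match: F0=2 F1=0 F2=0; commitIndex=0
Op 3: F0 acks idx 1 -> match: F0=2 F1=0 F2=0; commitIndex=0
Op 4: append 2 -> log_len=4
Op 5: F0 acks idx 4 -> match: F0=4 F1=0 F2=0; commitIndex=0
Op 6: F0 acks idx 2 -> match: F0=4 F1=0 F2=0; commitIndex=0
Op 7: F1 acks idx 4 -> match: F0=4 F1=4 F2=0; commitIndex=4
Op 8: append 3 -> log_len=7
Op 9: F1 acks idx 5 -> match: F0=4 F1=5 F2=0; commitIndex=4

Answer: 4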